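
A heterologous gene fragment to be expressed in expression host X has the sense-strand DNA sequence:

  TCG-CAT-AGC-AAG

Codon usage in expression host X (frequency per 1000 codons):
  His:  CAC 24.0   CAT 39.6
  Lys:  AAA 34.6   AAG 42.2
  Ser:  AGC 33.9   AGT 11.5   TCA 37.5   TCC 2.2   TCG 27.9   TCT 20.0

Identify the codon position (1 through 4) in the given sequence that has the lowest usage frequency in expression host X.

Codon 1 TCG (Ser): 27.9 per 1000.
Codon 2 CAT (His): 39.6 per 1000.
Codon 3 AGC (Ser): 33.9 per 1000.
Codon 4 AAG (Lys): 42.2 per 1000.
Lowest frequency is 27.9 at codon 1.

1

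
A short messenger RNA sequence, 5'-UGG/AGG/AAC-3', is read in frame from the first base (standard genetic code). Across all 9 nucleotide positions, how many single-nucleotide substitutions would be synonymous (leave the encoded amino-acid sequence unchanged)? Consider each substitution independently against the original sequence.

3

Codon 1 (UGG, Trp): 0 synonymous substitutions.
Codon 2 (AGG, Arg): 2 synonymous substitutions.
Codon 3 (AAC, Asn): 1 synonymous substitution.
Total: 0 + 2 + 1 = 3.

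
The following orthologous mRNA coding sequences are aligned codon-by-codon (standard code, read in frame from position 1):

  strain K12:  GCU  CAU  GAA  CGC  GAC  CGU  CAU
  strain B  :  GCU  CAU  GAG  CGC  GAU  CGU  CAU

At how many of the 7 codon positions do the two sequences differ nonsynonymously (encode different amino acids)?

Codon 1: GCU Ala / GCU Ala — identical.
Codon 2: CAU His / CAU His — identical.
Codon 3: GAA Glu / GAG Glu — synonymous.
Codon 4: CGC Arg / CGC Arg — identical.
Codon 5: GAC Asp / GAU Asp — synonymous.
Codon 6: CGU Arg / CGU Arg — identical.
Codon 7: CAU His / CAU His — identical.
Nonsynonymous differences: 0.

0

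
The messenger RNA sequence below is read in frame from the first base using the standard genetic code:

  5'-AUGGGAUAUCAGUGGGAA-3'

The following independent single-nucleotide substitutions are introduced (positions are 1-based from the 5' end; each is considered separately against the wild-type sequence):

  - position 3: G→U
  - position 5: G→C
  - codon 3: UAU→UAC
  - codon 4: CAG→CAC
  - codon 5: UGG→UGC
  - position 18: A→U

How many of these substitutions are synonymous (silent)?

1

Codon 1: AUG (Met) → AUU (Ile) — missense.
Codon 2: GGA (Gly) → GCA (Ala) — missense.
Codon 3: UAU (Tyr) → UAC (Tyr) — synonymous.
Codon 4: CAG (Gln) → CAC (His) — missense.
Codon 5: UGG (Trp) → UGC (Cys) — missense.
Codon 6: GAA (Glu) → GAU (Asp) — missense.
Synonymous: 1 of 6.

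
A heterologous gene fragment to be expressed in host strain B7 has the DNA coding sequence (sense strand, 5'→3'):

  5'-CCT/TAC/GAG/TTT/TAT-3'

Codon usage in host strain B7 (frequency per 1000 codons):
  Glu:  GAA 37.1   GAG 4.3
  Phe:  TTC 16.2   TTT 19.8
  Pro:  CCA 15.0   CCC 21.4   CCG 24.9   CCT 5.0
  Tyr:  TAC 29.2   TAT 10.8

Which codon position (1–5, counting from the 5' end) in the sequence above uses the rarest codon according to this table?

Codon 1 CCT (Pro): 5.0 per 1000.
Codon 2 TAC (Tyr): 29.2 per 1000.
Codon 3 GAG (Glu): 4.3 per 1000.
Codon 4 TTT (Phe): 19.8 per 1000.
Codon 5 TAT (Tyr): 10.8 per 1000.
Lowest frequency is 4.3 at codon 3.

3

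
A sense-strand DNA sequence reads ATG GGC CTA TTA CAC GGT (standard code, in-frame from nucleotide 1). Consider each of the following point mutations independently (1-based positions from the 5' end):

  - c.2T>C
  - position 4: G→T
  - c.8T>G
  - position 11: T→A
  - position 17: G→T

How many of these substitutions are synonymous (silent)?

Codon 1: ATG (Met) → ACG (Thr) — missense.
Codon 2: GGC (Gly) → TGC (Cys) — missense.
Codon 3: CTA (Leu) → CGA (Arg) — missense.
Codon 4: TTA (Leu) → TAA (Stop) — nonsense.
Codon 6: GGT (Gly) → GTT (Val) — missense.
Synonymous: 0 of 5.

0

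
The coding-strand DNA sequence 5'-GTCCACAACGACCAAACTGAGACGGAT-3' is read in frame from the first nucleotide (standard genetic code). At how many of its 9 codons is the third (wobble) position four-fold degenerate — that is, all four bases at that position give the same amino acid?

Codon 1 GTC (Val): third position 4-fold.
Codon 2 CAC (His): third position 2-fold.
Codon 3 AAC (Asn): third position 2-fold.
Codon 4 GAC (Asp): third position 2-fold.
Codon 5 CAA (Gln): third position 2-fold.
Codon 6 ACT (Thr): third position 4-fold.
Codon 7 GAG (Glu): third position 2-fold.
Codon 8 ACG (Thr): third position 4-fold.
Codon 9 GAT (Asp): third position 2-fold.
Four-fold degenerate third positions: 3.

3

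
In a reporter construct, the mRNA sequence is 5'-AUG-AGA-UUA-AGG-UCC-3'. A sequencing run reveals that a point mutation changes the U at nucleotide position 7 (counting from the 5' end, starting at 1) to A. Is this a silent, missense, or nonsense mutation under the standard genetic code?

missense

Position 7 falls in codon 3: UUA → Leu.
After the substitution the codon is AUA → Ile.
Leu ≠ Ile, so this is a missense mutation.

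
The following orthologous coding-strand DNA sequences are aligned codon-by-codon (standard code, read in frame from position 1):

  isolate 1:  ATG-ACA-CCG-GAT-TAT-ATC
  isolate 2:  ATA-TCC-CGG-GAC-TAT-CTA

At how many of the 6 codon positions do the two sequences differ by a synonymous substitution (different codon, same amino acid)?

Codon 1: ATG Met / ATA Ile — nonsynonymous.
Codon 2: ACA Thr / TCC Ser — nonsynonymous.
Codon 3: CCG Pro / CGG Arg — nonsynonymous.
Codon 4: GAT Asp / GAC Asp — synonymous.
Codon 5: TAT Tyr / TAT Tyr — identical.
Codon 6: ATC Ile / CTA Leu — nonsynonymous.
Synonymous differences: 1.

1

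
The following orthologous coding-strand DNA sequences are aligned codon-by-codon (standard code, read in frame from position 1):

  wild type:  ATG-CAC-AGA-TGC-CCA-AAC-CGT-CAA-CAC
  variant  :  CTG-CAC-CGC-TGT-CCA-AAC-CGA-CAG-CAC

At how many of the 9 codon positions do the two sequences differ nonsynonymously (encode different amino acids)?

Codon 1: ATG Met / CTG Leu — nonsynonymous.
Codon 2: CAC His / CAC His — identical.
Codon 3: AGA Arg / CGC Arg — synonymous.
Codon 4: TGC Cys / TGT Cys — synonymous.
Codon 5: CCA Pro / CCA Pro — identical.
Codon 6: AAC Asn / AAC Asn — identical.
Codon 7: CGT Arg / CGA Arg — synonymous.
Codon 8: CAA Gln / CAG Gln — synonymous.
Codon 9: CAC His / CAC His — identical.
Nonsynonymous differences: 1.

1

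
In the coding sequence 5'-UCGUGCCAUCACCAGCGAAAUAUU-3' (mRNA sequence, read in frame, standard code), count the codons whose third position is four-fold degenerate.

2

Codon 1 UCG (Ser): third position 4-fold.
Codon 2 UGC (Cys): third position 2-fold.
Codon 3 CAU (His): third position 2-fold.
Codon 4 CAC (His): third position 2-fold.
Codon 5 CAG (Gln): third position 2-fold.
Codon 6 CGA (Arg): third position 4-fold.
Codon 7 AAU (Asn): third position 2-fold.
Codon 8 AUU (Ile): third position 3-fold.
Four-fold degenerate third positions: 2.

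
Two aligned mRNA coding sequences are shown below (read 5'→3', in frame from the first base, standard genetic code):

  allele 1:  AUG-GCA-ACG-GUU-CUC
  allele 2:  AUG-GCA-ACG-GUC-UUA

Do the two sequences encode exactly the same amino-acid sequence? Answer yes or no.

yes

Codon 1: AUG Met / AUG Met — identical.
Codon 2: GCA Ala / GCA Ala — identical.
Codon 3: ACG Thr / ACG Thr — identical.
Codon 4: GUU Val / GUC Val — synonymous.
Codon 5: CUC Leu / UUA Leu — synonymous.
Nonsynonymous differences: 0 → same protein.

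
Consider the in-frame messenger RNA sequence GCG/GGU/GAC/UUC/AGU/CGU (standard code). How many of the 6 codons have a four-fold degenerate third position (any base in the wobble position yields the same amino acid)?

3

Codon 1 GCG (Ala): third position 4-fold.
Codon 2 GGU (Gly): third position 4-fold.
Codon 3 GAC (Asp): third position 2-fold.
Codon 4 UUC (Phe): third position 2-fold.
Codon 5 AGU (Ser): third position 2-fold.
Codon 6 CGU (Arg): third position 4-fold.
Four-fold degenerate third positions: 3.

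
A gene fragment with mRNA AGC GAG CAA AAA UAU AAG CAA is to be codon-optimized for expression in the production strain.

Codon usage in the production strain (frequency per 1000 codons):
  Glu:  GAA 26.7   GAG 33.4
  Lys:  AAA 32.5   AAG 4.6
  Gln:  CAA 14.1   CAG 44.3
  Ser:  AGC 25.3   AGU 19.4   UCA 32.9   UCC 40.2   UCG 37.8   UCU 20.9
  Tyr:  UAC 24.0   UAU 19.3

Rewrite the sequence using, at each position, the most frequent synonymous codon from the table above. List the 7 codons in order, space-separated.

UCC GAG CAG AAA UAC AAA CAG

Codon 1 (Ser): best is UCC at 40.2.
Codon 2 (Glu): best is GAG at 33.4.
Codon 3 (Gln): best is CAG at 44.3.
Codon 4 (Lys): best is AAA at 32.5.
Codon 5 (Tyr): best is UAC at 24.0.
Codon 6 (Lys): best is AAA at 32.5.
Codon 7 (Gln): best is CAG at 44.3.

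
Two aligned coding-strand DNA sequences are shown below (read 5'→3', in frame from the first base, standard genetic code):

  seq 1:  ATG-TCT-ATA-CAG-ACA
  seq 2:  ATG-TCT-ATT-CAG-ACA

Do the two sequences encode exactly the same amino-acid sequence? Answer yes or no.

Codon 1: ATG Met / ATG Met — identical.
Codon 2: TCT Ser / TCT Ser — identical.
Codon 3: ATA Ile / ATT Ile — synonymous.
Codon 4: CAG Gln / CAG Gln — identical.
Codon 5: ACA Thr / ACA Thr — identical.
Nonsynonymous differences: 0 → same protein.

yes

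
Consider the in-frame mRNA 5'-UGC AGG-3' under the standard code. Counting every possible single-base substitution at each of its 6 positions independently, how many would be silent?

Codon 1 (UGC, Cys): 1 synonymous substitution.
Codon 2 (AGG, Arg): 2 synonymous substitutions.
Total: 1 + 2 = 3.

3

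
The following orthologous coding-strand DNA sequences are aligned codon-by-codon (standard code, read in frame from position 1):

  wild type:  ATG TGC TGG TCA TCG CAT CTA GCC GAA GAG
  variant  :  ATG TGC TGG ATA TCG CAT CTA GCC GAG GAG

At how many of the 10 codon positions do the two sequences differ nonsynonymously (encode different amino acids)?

1

Codon 1: ATG Met / ATG Met — identical.
Codon 2: TGC Cys / TGC Cys — identical.
Codon 3: TGG Trp / TGG Trp — identical.
Codon 4: TCA Ser / ATA Ile — nonsynonymous.
Codon 5: TCG Ser / TCG Ser — identical.
Codon 6: CAT His / CAT His — identical.
Codon 7: CTA Leu / CTA Leu — identical.
Codon 8: GCC Ala / GCC Ala — identical.
Codon 9: GAA Glu / GAG Glu — synonymous.
Codon 10: GAG Glu / GAG Glu — identical.
Nonsynonymous differences: 1.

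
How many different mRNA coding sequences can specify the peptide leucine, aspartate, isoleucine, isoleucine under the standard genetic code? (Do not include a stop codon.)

108

Leu: 6 codons.
Asp: 2 codons.
Ile: 3 codons.
Ile: 3 codons.
6 × 2 × 3 × 3 = 108.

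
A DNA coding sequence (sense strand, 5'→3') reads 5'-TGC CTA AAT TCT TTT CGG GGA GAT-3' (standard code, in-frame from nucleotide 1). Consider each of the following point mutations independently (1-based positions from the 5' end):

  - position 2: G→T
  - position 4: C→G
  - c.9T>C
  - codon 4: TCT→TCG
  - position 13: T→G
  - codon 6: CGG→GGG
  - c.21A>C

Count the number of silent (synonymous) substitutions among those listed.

Codon 1: TGC (Cys) → TTC (Phe) — missense.
Codon 2: CTA (Leu) → GTA (Val) — missense.
Codon 3: AAT (Asn) → AAC (Asn) — synonymous.
Codon 4: TCT (Ser) → TCG (Ser) — synonymous.
Codon 5: TTT (Phe) → GTT (Val) — missense.
Codon 6: CGG (Arg) → GGG (Gly) — missense.
Codon 7: GGA (Gly) → GGC (Gly) — synonymous.
Synonymous: 3 of 7.

3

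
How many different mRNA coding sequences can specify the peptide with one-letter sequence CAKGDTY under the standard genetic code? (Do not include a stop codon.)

Cys: 2 codons.
Ala: 4 codons.
Lys: 2 codons.
Gly: 4 codons.
Asp: 2 codons.
Thr: 4 codons.
Tyr: 2 codons.
2 × 4 × 2 × 4 × 2 × 4 × 2 = 1024.

1024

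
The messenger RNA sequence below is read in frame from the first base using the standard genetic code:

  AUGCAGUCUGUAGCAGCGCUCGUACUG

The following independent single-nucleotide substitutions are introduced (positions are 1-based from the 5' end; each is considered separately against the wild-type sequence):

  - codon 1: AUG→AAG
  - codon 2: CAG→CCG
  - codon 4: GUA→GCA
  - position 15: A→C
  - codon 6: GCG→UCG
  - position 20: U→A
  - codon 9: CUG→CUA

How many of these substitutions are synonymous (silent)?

2

Codon 1: AUG (Met) → AAG (Lys) — missense.
Codon 2: CAG (Gln) → CCG (Pro) — missense.
Codon 4: GUA (Val) → GCA (Ala) — missense.
Codon 5: GCA (Ala) → GCC (Ala) — synonymous.
Codon 6: GCG (Ala) → UCG (Ser) — missense.
Codon 7: CUC (Leu) → CAC (His) — missense.
Codon 9: CUG (Leu) → CUA (Leu) — synonymous.
Synonymous: 2 of 7.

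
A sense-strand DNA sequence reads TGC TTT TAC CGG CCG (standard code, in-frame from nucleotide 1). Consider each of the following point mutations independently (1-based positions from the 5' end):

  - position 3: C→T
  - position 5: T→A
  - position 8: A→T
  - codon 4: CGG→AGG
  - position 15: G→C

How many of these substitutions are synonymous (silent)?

3

Codon 1: TGC (Cys) → TGT (Cys) — synonymous.
Codon 2: TTT (Phe) → TAT (Tyr) — missense.
Codon 3: TAC (Tyr) → TTC (Phe) — missense.
Codon 4: CGG (Arg) → AGG (Arg) — synonymous.
Codon 5: CCG (Pro) → CCC (Pro) — synonymous.
Synonymous: 3 of 5.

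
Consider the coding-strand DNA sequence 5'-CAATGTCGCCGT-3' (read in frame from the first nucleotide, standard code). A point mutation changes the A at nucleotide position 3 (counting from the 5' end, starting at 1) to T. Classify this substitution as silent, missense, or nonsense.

Position 3 falls in codon 1: CAA → Gln.
After the substitution the codon is CAT → His.
Gln ≠ His, so this is a missense mutation.

missense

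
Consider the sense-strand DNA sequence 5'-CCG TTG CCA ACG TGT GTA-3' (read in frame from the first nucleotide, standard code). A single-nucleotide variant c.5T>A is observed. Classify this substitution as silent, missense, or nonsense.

Position 5 falls in codon 2: TTG → Leu.
After the substitution the codon is TAG → Stop.
The new codon is a stop codon, so this is a nonsense mutation.

nonsense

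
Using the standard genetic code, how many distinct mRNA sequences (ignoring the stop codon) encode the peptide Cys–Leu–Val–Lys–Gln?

Cys: 2 codons.
Leu: 6 codons.
Val: 4 codons.
Lys: 2 codons.
Gln: 2 codons.
2 × 6 × 4 × 2 × 2 = 192.

192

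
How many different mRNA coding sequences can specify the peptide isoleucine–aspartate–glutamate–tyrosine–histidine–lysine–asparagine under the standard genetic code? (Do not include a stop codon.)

Ile: 3 codons.
Asp: 2 codons.
Glu: 2 codons.
Tyr: 2 codons.
His: 2 codons.
Lys: 2 codons.
Asn: 2 codons.
3 × 2 × 2 × 2 × 2 × 2 × 2 = 192.

192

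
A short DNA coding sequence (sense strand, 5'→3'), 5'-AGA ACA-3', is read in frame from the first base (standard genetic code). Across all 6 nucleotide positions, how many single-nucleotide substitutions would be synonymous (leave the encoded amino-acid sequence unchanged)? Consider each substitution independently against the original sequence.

5

Codon 1 (AGA, Arg): 2 synonymous substitutions.
Codon 2 (ACA, Thr): 3 synonymous substitutions.
Total: 2 + 3 = 5.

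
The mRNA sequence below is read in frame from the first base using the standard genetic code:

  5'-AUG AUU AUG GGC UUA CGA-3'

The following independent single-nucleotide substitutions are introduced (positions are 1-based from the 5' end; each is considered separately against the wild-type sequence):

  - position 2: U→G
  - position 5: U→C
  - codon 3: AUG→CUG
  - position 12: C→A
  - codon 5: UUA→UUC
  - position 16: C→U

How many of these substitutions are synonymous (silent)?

1

Codon 1: AUG (Met) → AGG (Arg) — missense.
Codon 2: AUU (Ile) → ACU (Thr) — missense.
Codon 3: AUG (Met) → CUG (Leu) — missense.
Codon 4: GGC (Gly) → GGA (Gly) — synonymous.
Codon 5: UUA (Leu) → UUC (Phe) — missense.
Codon 6: CGA (Arg) → UGA (Stop) — nonsense.
Synonymous: 1 of 6.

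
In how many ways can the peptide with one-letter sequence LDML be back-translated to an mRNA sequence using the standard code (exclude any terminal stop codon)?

Leu: 6 codons.
Asp: 2 codons.
Met: 1 codon.
Leu: 6 codons.
6 × 2 × 1 × 6 = 72.

72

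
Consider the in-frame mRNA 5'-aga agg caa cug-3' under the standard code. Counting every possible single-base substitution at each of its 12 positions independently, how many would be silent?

Codon 1 (AGA, Arg): 2 synonymous substitutions.
Codon 2 (AGG, Arg): 2 synonymous substitutions.
Codon 3 (CAA, Gln): 1 synonymous substitution.
Codon 4 (CUG, Leu): 4 synonymous substitutions.
Total: 2 + 2 + 1 + 4 = 9.

9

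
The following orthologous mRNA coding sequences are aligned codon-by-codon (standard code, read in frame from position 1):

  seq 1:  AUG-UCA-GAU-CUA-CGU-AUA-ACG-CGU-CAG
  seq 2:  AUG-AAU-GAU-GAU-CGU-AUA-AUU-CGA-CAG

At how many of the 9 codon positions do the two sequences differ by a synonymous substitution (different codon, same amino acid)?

Codon 1: AUG Met / AUG Met — identical.
Codon 2: UCA Ser / AAU Asn — nonsynonymous.
Codon 3: GAU Asp / GAU Asp — identical.
Codon 4: CUA Leu / GAU Asp — nonsynonymous.
Codon 5: CGU Arg / CGU Arg — identical.
Codon 6: AUA Ile / AUA Ile — identical.
Codon 7: ACG Thr / AUU Ile — nonsynonymous.
Codon 8: CGU Arg / CGA Arg — synonymous.
Codon 9: CAG Gln / CAG Gln — identical.
Synonymous differences: 1.

1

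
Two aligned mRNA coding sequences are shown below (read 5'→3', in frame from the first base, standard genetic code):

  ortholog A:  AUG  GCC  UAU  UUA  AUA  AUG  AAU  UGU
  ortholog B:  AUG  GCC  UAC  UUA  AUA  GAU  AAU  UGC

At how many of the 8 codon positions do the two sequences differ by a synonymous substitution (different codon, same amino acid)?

Codon 1: AUG Met / AUG Met — identical.
Codon 2: GCC Ala / GCC Ala — identical.
Codon 3: UAU Tyr / UAC Tyr — synonymous.
Codon 4: UUA Leu / UUA Leu — identical.
Codon 5: AUA Ile / AUA Ile — identical.
Codon 6: AUG Met / GAU Asp — nonsynonymous.
Codon 7: AAU Asn / AAU Asn — identical.
Codon 8: UGU Cys / UGC Cys — synonymous.
Synonymous differences: 2.

2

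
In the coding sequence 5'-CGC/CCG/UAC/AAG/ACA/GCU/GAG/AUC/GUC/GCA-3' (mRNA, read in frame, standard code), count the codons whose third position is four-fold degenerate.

6

Codon 1 CGC (Arg): third position 4-fold.
Codon 2 CCG (Pro): third position 4-fold.
Codon 3 UAC (Tyr): third position 2-fold.
Codon 4 AAG (Lys): third position 2-fold.
Codon 5 ACA (Thr): third position 4-fold.
Codon 6 GCU (Ala): third position 4-fold.
Codon 7 GAG (Glu): third position 2-fold.
Codon 8 AUC (Ile): third position 3-fold.
Codon 9 GUC (Val): third position 4-fold.
Codon 10 GCA (Ala): third position 4-fold.
Four-fold degenerate third positions: 6.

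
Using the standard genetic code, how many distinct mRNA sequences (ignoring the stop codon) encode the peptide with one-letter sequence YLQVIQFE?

2304

Tyr: 2 codons.
Leu: 6 codons.
Gln: 2 codons.
Val: 4 codons.
Ile: 3 codons.
Gln: 2 codons.
Phe: 2 codons.
Glu: 2 codons.
2 × 6 × 2 × 4 × 3 × 2 × 2 × 2 = 2304.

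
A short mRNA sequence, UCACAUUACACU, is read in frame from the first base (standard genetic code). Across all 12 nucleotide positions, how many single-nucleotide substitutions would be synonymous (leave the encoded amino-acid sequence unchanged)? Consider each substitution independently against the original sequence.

Codon 1 (UCA, Ser): 3 synonymous substitutions.
Codon 2 (CAU, His): 1 synonymous substitution.
Codon 3 (UAC, Tyr): 1 synonymous substitution.
Codon 4 (ACU, Thr): 3 synonymous substitutions.
Total: 3 + 1 + 1 + 3 = 8.

8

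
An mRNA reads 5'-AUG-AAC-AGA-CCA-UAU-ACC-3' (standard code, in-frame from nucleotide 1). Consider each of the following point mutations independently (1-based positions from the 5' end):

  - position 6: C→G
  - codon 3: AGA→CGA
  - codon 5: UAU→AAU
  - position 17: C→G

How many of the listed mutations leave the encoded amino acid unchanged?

Codon 2: AAC (Asn) → AAG (Lys) — missense.
Codon 3: AGA (Arg) → CGA (Arg) — synonymous.
Codon 5: UAU (Tyr) → AAU (Asn) — missense.
Codon 6: ACC (Thr) → AGC (Ser) — missense.
Synonymous: 1 of 4.

1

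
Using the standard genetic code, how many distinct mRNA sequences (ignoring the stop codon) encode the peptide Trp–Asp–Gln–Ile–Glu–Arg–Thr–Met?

Trp: 1 codon.
Asp: 2 codons.
Gln: 2 codons.
Ile: 3 codons.
Glu: 2 codons.
Arg: 6 codons.
Thr: 4 codons.
Met: 1 codon.
1 × 2 × 2 × 3 × 2 × 6 × 4 × 1 = 576.

576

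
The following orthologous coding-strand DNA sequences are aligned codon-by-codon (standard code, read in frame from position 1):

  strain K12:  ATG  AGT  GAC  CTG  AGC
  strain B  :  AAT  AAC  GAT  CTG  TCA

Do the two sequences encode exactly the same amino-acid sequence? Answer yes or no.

no

Codon 1: ATG Met / AAT Asn — nonsynonymous.
Codon 2: AGT Ser / AAC Asn — nonsynonymous.
Codon 3: GAC Asp / GAT Asp — synonymous.
Codon 4: CTG Leu / CTG Leu — identical.
Codon 5: AGC Ser / TCA Ser — synonymous.
Nonsynonymous differences: 2 → different protein.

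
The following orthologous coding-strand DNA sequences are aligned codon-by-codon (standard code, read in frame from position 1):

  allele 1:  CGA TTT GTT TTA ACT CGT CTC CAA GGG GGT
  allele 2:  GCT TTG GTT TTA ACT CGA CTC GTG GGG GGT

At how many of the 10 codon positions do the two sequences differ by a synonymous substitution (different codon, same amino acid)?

1

Codon 1: CGA Arg / GCT Ala — nonsynonymous.
Codon 2: TTT Phe / TTG Leu — nonsynonymous.
Codon 3: GTT Val / GTT Val — identical.
Codon 4: TTA Leu / TTA Leu — identical.
Codon 5: ACT Thr / ACT Thr — identical.
Codon 6: CGT Arg / CGA Arg — synonymous.
Codon 7: CTC Leu / CTC Leu — identical.
Codon 8: CAA Gln / GTG Val — nonsynonymous.
Codon 9: GGG Gly / GGG Gly — identical.
Codon 10: GGT Gly / GGT Gly — identical.
Synonymous differences: 1.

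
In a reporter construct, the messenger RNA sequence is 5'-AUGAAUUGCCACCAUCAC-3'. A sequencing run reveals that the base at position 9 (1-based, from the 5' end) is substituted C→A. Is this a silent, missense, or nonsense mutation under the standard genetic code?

Position 9 falls in codon 3: UGC → Cys.
After the substitution the codon is UGA → Stop.
The new codon is a stop codon, so this is a nonsense mutation.

nonsense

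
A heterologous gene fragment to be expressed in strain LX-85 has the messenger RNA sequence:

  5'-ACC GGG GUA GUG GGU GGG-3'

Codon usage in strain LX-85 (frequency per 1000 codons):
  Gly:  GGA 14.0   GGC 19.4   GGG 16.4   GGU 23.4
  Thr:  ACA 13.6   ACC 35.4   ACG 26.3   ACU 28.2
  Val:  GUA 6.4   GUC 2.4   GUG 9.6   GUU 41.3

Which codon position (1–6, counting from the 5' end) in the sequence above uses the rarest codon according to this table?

3

Codon 1 ACC (Thr): 35.4 per 1000.
Codon 2 GGG (Gly): 16.4 per 1000.
Codon 3 GUA (Val): 6.4 per 1000.
Codon 4 GUG (Val): 9.6 per 1000.
Codon 5 GGU (Gly): 23.4 per 1000.
Codon 6 GGG (Gly): 16.4 per 1000.
Lowest frequency is 6.4 at codon 3.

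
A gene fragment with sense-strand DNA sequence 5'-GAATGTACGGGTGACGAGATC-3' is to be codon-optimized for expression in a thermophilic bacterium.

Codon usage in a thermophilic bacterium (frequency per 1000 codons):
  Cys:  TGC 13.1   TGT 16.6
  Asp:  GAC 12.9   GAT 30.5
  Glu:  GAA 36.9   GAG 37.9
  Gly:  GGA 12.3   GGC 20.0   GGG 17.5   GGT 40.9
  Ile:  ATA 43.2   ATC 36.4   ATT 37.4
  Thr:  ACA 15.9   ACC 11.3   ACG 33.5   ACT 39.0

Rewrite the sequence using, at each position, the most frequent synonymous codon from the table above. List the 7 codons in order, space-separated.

Codon 1 (Glu): best is GAG at 37.9.
Codon 2 (Cys): best is TGT at 16.6.
Codon 3 (Thr): best is ACT at 39.0.
Codon 4 (Gly): best is GGT at 40.9.
Codon 5 (Asp): best is GAT at 30.5.
Codon 6 (Glu): best is GAG at 37.9.
Codon 7 (Ile): best is ATA at 43.2.

GAG TGT ACT GGT GAT GAG ATA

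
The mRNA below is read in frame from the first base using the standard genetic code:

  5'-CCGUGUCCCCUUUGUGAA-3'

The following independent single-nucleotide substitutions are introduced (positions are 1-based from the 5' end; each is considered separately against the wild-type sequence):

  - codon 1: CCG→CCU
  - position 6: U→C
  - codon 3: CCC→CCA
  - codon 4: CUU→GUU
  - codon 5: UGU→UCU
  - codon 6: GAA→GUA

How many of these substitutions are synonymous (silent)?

3

Codon 1: CCG (Pro) → CCU (Pro) — synonymous.
Codon 2: UGU (Cys) → UGC (Cys) — synonymous.
Codon 3: CCC (Pro) → CCA (Pro) — synonymous.
Codon 4: CUU (Leu) → GUU (Val) — missense.
Codon 5: UGU (Cys) → UCU (Ser) — missense.
Codon 6: GAA (Glu) → GUA (Val) — missense.
Synonymous: 3 of 6.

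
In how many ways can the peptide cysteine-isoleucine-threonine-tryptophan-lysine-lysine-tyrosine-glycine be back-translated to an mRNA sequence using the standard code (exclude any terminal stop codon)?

Cys: 2 codons.
Ile: 3 codons.
Thr: 4 codons.
Trp: 1 codon.
Lys: 2 codons.
Lys: 2 codons.
Tyr: 2 codons.
Gly: 4 codons.
2 × 3 × 4 × 1 × 2 × 2 × 2 × 4 = 768.

768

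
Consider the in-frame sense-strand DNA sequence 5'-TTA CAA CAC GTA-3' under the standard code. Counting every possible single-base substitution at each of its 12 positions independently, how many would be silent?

Codon 1 (TTA, Leu): 2 synonymous substitutions.
Codon 2 (CAA, Gln): 1 synonymous substitution.
Codon 3 (CAC, His): 1 synonymous substitution.
Codon 4 (GTA, Val): 3 synonymous substitutions.
Total: 2 + 1 + 1 + 3 = 7.

7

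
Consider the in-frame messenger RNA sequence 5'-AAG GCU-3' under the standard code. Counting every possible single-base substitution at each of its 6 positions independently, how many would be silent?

4

Codon 1 (AAG, Lys): 1 synonymous substitution.
Codon 2 (GCU, Ala): 3 synonymous substitutions.
Total: 1 + 3 = 4.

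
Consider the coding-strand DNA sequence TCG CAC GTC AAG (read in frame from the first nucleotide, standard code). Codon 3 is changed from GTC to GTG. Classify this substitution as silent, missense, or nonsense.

silent

Position 9 falls in codon 3: GTC → Val.
After the substitution the codon is GTG → Val.
Both encode Val, so the change is synonymous.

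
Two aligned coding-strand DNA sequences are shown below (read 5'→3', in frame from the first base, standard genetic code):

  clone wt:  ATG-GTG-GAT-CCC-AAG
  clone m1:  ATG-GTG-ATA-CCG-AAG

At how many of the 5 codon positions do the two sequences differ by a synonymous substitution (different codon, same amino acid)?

Codon 1: ATG Met / ATG Met — identical.
Codon 2: GTG Val / GTG Val — identical.
Codon 3: GAT Asp / ATA Ile — nonsynonymous.
Codon 4: CCC Pro / CCG Pro — synonymous.
Codon 5: AAG Lys / AAG Lys — identical.
Synonymous differences: 1.

1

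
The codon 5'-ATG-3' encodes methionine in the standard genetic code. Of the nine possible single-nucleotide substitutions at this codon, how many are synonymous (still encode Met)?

Position 1: none → 0 synonymous.
Position 2: none → 0 synonymous.
Position 3: none → 0 synonymous.
Total: 0 + 0 + 0 = 0.

0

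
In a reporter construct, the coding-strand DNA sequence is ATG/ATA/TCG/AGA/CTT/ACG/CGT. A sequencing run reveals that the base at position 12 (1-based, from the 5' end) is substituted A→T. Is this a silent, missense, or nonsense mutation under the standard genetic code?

missense

Position 12 falls in codon 4: AGA → Arg.
After the substitution the codon is AGT → Ser.
Arg ≠ Ser, so this is a missense mutation.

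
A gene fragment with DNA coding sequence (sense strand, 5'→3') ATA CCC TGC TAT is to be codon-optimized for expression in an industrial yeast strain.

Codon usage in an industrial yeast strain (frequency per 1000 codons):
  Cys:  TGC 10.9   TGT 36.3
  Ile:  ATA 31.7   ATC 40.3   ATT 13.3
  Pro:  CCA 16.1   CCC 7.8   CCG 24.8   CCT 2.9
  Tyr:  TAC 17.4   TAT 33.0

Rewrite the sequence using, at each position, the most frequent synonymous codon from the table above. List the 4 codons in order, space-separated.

ATC CCG TGT TAT

Codon 1 (Ile): best is ATC at 40.3.
Codon 2 (Pro): best is CCG at 24.8.
Codon 3 (Cys): best is TGT at 36.3.
Codon 4 (Tyr): best is TAT at 33.0.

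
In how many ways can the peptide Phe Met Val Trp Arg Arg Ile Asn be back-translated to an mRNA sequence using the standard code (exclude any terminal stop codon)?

Phe: 2 codons.
Met: 1 codon.
Val: 4 codons.
Trp: 1 codon.
Arg: 6 codons.
Arg: 6 codons.
Ile: 3 codons.
Asn: 2 codons.
2 × 1 × 4 × 1 × 6 × 6 × 3 × 2 = 1728.

1728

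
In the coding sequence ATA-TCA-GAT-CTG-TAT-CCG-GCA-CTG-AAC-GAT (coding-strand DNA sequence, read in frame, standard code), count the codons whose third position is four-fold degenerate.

Codon 1 ATA (Ile): third position 3-fold.
Codon 2 TCA (Ser): third position 4-fold.
Codon 3 GAT (Asp): third position 2-fold.
Codon 4 CTG (Leu): third position 4-fold.
Codon 5 TAT (Tyr): third position 2-fold.
Codon 6 CCG (Pro): third position 4-fold.
Codon 7 GCA (Ala): third position 4-fold.
Codon 8 CTG (Leu): third position 4-fold.
Codon 9 AAC (Asn): third position 2-fold.
Codon 10 GAT (Asp): third position 2-fold.
Four-fold degenerate third positions: 5.

5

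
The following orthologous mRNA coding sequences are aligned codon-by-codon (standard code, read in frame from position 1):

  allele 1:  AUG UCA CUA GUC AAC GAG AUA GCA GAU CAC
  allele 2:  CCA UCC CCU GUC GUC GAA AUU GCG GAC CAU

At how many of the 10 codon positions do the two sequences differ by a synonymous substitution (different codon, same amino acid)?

6

Codon 1: AUG Met / CCA Pro — nonsynonymous.
Codon 2: UCA Ser / UCC Ser — synonymous.
Codon 3: CUA Leu / CCU Pro — nonsynonymous.
Codon 4: GUC Val / GUC Val — identical.
Codon 5: AAC Asn / GUC Val — nonsynonymous.
Codon 6: GAG Glu / GAA Glu — synonymous.
Codon 7: AUA Ile / AUU Ile — synonymous.
Codon 8: GCA Ala / GCG Ala — synonymous.
Codon 9: GAU Asp / GAC Asp — synonymous.
Codon 10: CAC His / CAU His — synonymous.
Synonymous differences: 6.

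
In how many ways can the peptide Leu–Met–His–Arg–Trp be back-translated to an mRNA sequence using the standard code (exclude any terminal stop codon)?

72

Leu: 6 codons.
Met: 1 codon.
His: 2 codons.
Arg: 6 codons.
Trp: 1 codon.
6 × 1 × 2 × 6 × 1 = 72.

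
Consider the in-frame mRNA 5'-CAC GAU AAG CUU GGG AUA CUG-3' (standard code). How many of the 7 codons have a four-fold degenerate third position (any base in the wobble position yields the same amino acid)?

3

Codon 1 CAC (His): third position 2-fold.
Codon 2 GAU (Asp): third position 2-fold.
Codon 3 AAG (Lys): third position 2-fold.
Codon 4 CUU (Leu): third position 4-fold.
Codon 5 GGG (Gly): third position 4-fold.
Codon 6 AUA (Ile): third position 3-fold.
Codon 7 CUG (Leu): third position 4-fold.
Four-fold degenerate third positions: 3.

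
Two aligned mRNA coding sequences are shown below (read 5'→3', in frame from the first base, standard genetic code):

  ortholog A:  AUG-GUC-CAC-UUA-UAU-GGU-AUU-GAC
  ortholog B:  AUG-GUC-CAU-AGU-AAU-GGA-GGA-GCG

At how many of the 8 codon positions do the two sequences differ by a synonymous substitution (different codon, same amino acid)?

Codon 1: AUG Met / AUG Met — identical.
Codon 2: GUC Val / GUC Val — identical.
Codon 3: CAC His / CAU His — synonymous.
Codon 4: UUA Leu / AGU Ser — nonsynonymous.
Codon 5: UAU Tyr / AAU Asn — nonsynonymous.
Codon 6: GGU Gly / GGA Gly — synonymous.
Codon 7: AUU Ile / GGA Gly — nonsynonymous.
Codon 8: GAC Asp / GCG Ala — nonsynonymous.
Synonymous differences: 2.

2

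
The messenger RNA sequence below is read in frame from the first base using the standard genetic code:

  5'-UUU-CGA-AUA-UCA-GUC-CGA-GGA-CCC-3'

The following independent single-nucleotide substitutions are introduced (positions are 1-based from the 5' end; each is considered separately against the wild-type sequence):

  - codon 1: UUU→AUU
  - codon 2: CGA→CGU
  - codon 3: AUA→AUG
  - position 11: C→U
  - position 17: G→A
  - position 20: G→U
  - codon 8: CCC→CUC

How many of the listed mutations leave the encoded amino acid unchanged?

1

Codon 1: UUU (Phe) → AUU (Ile) — missense.
Codon 2: CGA (Arg) → CGU (Arg) — synonymous.
Codon 3: AUA (Ile) → AUG (Met) — missense.
Codon 4: UCA (Ser) → UUA (Leu) — missense.
Codon 6: CGA (Arg) → CAA (Gln) — missense.
Codon 7: GGA (Gly) → GUA (Val) — missense.
Codon 8: CCC (Pro) → CUC (Leu) — missense.
Synonymous: 1 of 7.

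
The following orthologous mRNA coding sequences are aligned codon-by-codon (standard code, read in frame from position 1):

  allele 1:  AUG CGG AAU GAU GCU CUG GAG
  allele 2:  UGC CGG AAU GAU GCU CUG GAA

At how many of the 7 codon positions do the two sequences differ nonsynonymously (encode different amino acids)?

1

Codon 1: AUG Met / UGC Cys — nonsynonymous.
Codon 2: CGG Arg / CGG Arg — identical.
Codon 3: AAU Asn / AAU Asn — identical.
Codon 4: GAU Asp / GAU Asp — identical.
Codon 5: GCU Ala / GCU Ala — identical.
Codon 6: CUG Leu / CUG Leu — identical.
Codon 7: GAG Glu / GAA Glu — synonymous.
Nonsynonymous differences: 1.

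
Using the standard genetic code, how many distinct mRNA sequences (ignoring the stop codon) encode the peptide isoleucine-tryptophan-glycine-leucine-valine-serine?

1728

Ile: 3 codons.
Trp: 1 codon.
Gly: 4 codons.
Leu: 6 codons.
Val: 4 codons.
Ser: 6 codons.
3 × 1 × 4 × 6 × 4 × 6 = 1728.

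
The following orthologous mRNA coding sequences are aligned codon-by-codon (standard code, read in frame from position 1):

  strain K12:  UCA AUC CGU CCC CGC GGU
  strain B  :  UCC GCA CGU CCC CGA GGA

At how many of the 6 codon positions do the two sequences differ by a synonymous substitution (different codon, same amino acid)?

3

Codon 1: UCA Ser / UCC Ser — synonymous.
Codon 2: AUC Ile / GCA Ala — nonsynonymous.
Codon 3: CGU Arg / CGU Arg — identical.
Codon 4: CCC Pro / CCC Pro — identical.
Codon 5: CGC Arg / CGA Arg — synonymous.
Codon 6: GGU Gly / GGA Gly — synonymous.
Synonymous differences: 3.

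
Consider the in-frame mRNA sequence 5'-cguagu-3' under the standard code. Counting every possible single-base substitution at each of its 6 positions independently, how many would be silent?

Codon 1 (CGU, Arg): 3 synonymous substitutions.
Codon 2 (AGU, Ser): 1 synonymous substitution.
Total: 3 + 1 = 4.

4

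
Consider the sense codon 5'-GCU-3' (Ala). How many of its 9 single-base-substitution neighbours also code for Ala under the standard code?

Position 1: none → 0 synonymous.
Position 2: none → 0 synonymous.
Position 3: GCC, GCA, GCG → 3 synonymous.
Total: 0 + 0 + 3 = 3.

3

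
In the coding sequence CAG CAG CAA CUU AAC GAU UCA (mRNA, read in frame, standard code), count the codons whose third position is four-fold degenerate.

Codon 1 CAG (Gln): third position 2-fold.
Codon 2 CAG (Gln): third position 2-fold.
Codon 3 CAA (Gln): third position 2-fold.
Codon 4 CUU (Leu): third position 4-fold.
Codon 5 AAC (Asn): third position 2-fold.
Codon 6 GAU (Asp): third position 2-fold.
Codon 7 UCA (Ser): third position 4-fold.
Four-fold degenerate third positions: 2.

2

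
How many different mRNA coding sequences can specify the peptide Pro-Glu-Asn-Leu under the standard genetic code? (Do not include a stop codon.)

96

Pro: 4 codons.
Glu: 2 codons.
Asn: 2 codons.
Leu: 6 codons.
4 × 2 × 2 × 6 = 96.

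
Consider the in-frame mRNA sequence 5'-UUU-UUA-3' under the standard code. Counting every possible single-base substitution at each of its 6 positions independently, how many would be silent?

Codon 1 (UUU, Phe): 1 synonymous substitution.
Codon 2 (UUA, Leu): 2 synonymous substitutions.
Total: 1 + 2 = 3.

3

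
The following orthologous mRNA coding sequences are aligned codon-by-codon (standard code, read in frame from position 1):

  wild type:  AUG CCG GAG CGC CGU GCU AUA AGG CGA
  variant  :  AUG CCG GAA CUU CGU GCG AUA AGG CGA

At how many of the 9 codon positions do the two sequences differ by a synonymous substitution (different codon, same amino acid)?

Codon 1: AUG Met / AUG Met — identical.
Codon 2: CCG Pro / CCG Pro — identical.
Codon 3: GAG Glu / GAA Glu — synonymous.
Codon 4: CGC Arg / CUU Leu — nonsynonymous.
Codon 5: CGU Arg / CGU Arg — identical.
Codon 6: GCU Ala / GCG Ala — synonymous.
Codon 7: AUA Ile / AUA Ile — identical.
Codon 8: AGG Arg / AGG Arg — identical.
Codon 9: CGA Arg / CGA Arg — identical.
Synonymous differences: 2.

2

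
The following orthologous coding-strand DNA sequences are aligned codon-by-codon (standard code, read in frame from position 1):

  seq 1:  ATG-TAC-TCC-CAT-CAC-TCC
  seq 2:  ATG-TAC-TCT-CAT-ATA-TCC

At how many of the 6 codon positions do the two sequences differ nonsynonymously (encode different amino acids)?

Codon 1: ATG Met / ATG Met — identical.
Codon 2: TAC Tyr / TAC Tyr — identical.
Codon 3: TCC Ser / TCT Ser — synonymous.
Codon 4: CAT His / CAT His — identical.
Codon 5: CAC His / ATA Ile — nonsynonymous.
Codon 6: TCC Ser / TCC Ser — identical.
Nonsynonymous differences: 1.

1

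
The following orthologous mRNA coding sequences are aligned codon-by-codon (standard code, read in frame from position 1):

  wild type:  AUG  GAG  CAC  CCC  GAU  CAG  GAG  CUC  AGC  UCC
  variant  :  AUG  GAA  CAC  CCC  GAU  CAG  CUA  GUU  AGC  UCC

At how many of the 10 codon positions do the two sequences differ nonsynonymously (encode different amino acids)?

Codon 1: AUG Met / AUG Met — identical.
Codon 2: GAG Glu / GAA Glu — synonymous.
Codon 3: CAC His / CAC His — identical.
Codon 4: CCC Pro / CCC Pro — identical.
Codon 5: GAU Asp / GAU Asp — identical.
Codon 6: CAG Gln / CAG Gln — identical.
Codon 7: GAG Glu / CUA Leu — nonsynonymous.
Codon 8: CUC Leu / GUU Val — nonsynonymous.
Codon 9: AGC Ser / AGC Ser — identical.
Codon 10: UCC Ser / UCC Ser — identical.
Nonsynonymous differences: 2.

2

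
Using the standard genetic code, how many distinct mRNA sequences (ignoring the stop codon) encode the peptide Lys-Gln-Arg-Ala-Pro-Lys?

Lys: 2 codons.
Gln: 2 codons.
Arg: 6 codons.
Ala: 4 codons.
Pro: 4 codons.
Lys: 2 codons.
2 × 2 × 6 × 4 × 4 × 2 = 768.

768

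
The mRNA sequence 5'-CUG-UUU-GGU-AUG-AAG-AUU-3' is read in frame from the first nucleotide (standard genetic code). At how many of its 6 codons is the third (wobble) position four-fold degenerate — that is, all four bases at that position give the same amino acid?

2

Codon 1 CUG (Leu): third position 4-fold.
Codon 2 UUU (Phe): third position 2-fold.
Codon 3 GGU (Gly): third position 4-fold.
Codon 4 AUG (Met): third position 1-fold.
Codon 5 AAG (Lys): third position 2-fold.
Codon 6 AUU (Ile): third position 3-fold.
Four-fold degenerate third positions: 2.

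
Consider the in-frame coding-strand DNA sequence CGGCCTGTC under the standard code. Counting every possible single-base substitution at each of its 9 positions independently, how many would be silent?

Codon 1 (CGG, Arg): 4 synonymous substitutions.
Codon 2 (CCT, Pro): 3 synonymous substitutions.
Codon 3 (GTC, Val): 3 synonymous substitutions.
Total: 4 + 3 + 3 = 10.

10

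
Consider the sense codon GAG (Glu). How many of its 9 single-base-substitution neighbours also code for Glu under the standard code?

1

Position 1: none → 0 synonymous.
Position 2: none → 0 synonymous.
Position 3: GAA → 1 synonymous.
Total: 0 + 0 + 1 = 1.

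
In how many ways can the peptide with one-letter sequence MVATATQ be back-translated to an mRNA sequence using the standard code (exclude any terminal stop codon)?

2048

Met: 1 codon.
Val: 4 codons.
Ala: 4 codons.
Thr: 4 codons.
Ala: 4 codons.
Thr: 4 codons.
Gln: 2 codons.
1 × 4 × 4 × 4 × 4 × 4 × 2 = 2048.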